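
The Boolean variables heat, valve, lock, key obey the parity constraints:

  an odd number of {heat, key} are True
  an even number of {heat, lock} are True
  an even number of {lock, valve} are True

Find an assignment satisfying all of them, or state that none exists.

heat = False, valve = False, lock = False, key = True

{heat, key}: 1 true → odd ✓
{heat, lock}: 0 true → even ✓
{lock, valve}: 0 true → even ✓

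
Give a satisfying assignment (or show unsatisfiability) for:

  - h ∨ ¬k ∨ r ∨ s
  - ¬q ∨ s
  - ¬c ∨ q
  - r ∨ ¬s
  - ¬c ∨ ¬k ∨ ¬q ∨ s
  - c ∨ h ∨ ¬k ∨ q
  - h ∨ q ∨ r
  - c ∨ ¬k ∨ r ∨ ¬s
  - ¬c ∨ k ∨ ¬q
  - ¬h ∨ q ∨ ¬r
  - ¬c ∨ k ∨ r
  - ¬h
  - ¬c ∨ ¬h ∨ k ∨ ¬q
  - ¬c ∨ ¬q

h=F, s=F, c=F, k=F, q=F, r=T

Unit clause (¬h) forces h = False.
Set s = False.
  then (¬q ∨ s) forces q = False.
  then (¬c ∨ q) forces c = False.
  then (c ∨ h ∨ ¬k ∨ q) forces k = False.
  then (h ∨ q ∨ r) forces r = True.
All clauses satisfied.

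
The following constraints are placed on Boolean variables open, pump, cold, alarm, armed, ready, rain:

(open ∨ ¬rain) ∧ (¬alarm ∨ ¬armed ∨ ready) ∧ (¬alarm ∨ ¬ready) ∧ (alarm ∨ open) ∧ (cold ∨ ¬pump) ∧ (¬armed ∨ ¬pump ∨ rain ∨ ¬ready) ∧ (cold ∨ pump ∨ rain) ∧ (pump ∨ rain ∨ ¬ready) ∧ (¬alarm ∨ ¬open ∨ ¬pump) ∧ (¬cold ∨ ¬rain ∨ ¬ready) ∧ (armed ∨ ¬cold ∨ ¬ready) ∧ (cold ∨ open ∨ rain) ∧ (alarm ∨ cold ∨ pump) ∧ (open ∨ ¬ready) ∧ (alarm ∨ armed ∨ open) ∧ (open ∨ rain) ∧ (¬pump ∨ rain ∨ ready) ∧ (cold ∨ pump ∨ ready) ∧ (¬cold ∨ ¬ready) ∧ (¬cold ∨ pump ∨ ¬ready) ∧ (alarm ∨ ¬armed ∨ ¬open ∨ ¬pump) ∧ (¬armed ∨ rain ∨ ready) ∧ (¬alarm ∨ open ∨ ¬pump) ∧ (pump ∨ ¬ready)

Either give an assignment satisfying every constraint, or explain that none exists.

open=T, pump=T, cold=T, alarm=F, armed=F, ready=F, rain=T

Try open = False:
  (open ∨ ¬rain) forces rain = False.
  clause (open ∨ rain) is falsified — backtrack.
So open = True.
Set pump = True.
  then (cold ∨ ¬pump) forces cold = True.
  then (¬alarm ∨ ¬open ∨ ¬pump) forces alarm = False.
  then (¬cold ∨ ¬ready) forces ready = False.
  then (alarm ∨ ¬armed ∨ ¬open ∨ ¬pump) forces armed = False.
  then (¬pump ∨ rain ∨ ready) forces rain = True.
All clauses satisfied.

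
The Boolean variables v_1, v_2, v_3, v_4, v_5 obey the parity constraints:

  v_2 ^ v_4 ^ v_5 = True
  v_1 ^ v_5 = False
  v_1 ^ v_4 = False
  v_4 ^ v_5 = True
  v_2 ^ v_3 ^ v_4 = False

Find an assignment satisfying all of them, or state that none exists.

The formula is unsatisfiable.

Adding constraints 2, 3, 4 mod 2: every variable appears an even number of times on the left, so the left side is 0.
But the right sides sum to 1 (mod 2). 0 ≠ 1 — the system is inconsistent.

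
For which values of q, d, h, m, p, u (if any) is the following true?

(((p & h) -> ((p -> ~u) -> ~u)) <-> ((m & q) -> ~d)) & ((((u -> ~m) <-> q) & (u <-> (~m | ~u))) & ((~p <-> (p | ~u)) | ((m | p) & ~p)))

Unsatisfiable

Case p = True: the conjunct (~p <-> (p | ~u)) | ((m | p) & ~p) becomes (False <-> True) | (True & False) = False.
Case p = False: the formula simplifies to ((m & q) -> ~d) & ((((u -> ~m) <-> q) & (u <-> (~m | ~u))) & (~u | m)).
  u = True: simplifies to ((m & q) -> ~d) & (((~m <-> q) & ~m) & m).
    m = True: the conjunct ~m is False.
    m = False: the conjunct m is False.
  u = False: the conjunct u <-> (~m | ~u) becomes False <-> (~m | True) = False.
Both cases fail — unsatisfiable.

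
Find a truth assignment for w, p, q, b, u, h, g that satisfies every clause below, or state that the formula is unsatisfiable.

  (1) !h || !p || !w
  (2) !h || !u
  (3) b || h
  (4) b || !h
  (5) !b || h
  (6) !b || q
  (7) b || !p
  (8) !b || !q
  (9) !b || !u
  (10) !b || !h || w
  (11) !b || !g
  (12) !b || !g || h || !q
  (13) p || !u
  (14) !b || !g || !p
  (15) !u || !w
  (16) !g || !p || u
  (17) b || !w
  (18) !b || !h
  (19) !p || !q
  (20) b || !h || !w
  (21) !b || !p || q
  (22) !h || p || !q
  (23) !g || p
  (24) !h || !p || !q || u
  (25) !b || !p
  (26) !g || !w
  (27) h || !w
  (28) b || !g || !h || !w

Unsatisfiable — no assignment works.

Case b = True:
  (!b || h) forces h = True.
  Clause (!b || !h) is falsified — contradiction.
Case b = False:
  (b || h) forces h = True.
  Clause (b || !h) is falsified — contradiction.
Both cases fail, so the formula is unsatisfiable.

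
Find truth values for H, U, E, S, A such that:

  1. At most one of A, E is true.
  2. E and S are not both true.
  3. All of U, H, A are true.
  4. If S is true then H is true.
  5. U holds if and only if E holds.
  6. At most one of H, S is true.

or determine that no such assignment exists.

Case E = True:
  (1) with E=T forces A = False.
  Constraint (3) is violated (A=F) — contradiction.
Case E = False:
  (3) forces U = True.
  Constraint (5) is violated (U=T, E=F) — contradiction.
Both cases fail — unsatisfiable.

No satisfying assignment exists.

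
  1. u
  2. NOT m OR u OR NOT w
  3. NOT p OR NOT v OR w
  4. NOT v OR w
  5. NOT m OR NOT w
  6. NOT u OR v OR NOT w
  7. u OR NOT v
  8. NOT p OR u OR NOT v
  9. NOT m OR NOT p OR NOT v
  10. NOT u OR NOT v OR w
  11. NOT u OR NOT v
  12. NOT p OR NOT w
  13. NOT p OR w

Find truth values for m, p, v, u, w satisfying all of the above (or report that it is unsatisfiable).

Unit clause (u) forces u = True.
In (NOT u OR NOT v) only NOT v is left, so v = False.
In (NOT u OR v OR NOT w) only NOT w is left, so w = False.
In (NOT p OR w) only NOT p is left, so p = False.
Set m = False.
All clauses satisfied.

m=F, p=F, v=F, u=T, w=F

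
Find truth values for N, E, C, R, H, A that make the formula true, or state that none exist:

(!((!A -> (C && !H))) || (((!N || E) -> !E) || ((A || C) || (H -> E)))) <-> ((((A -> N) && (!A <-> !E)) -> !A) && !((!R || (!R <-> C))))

N: False, E: True, C: True, R: True, H: True, A: False

  (!((!A -> (C && !H))) || (((!N || E) -> !E) || ((A || C) || (H -> E)))) <-> ((((A -> N) && (!A <-> !E)) -> !A) && !((!R || (!R <-> C)))) = True
    !((!A -> (C && !H))) || (((!N || E) -> !E) || ((A || C) || (H -> E))) = True
      !((!A -> (C && !H))) = True
        !A -> (C && !H) = False
          !A = True
          C && !H = False
            !H = False
      ((!N || E) -> !E) || ((A || C) || (H -> E)) = True
        (!N || E) -> !E = False
          !N || E = True
            !N = True
          !E = False
        (A || C) || (H -> E) = True
          A || C = True
          H -> E = True
    (((A -> N) && (!A <-> !E)) -> !A) && !((!R || (!R <-> C))) = True
      ((A -> N) && (!A <-> !E)) -> !A = True
        (A -> N) && (!A <-> !E) = False
          A -> N = True
          !A <-> !E = False
            !A = True
            !E = False
        !A = True
      !((!R || (!R <-> C))) = True
        !R || (!R <-> C) = False
          !R = False
          !R <-> C = False
            !R = False
The formula evaluates to True.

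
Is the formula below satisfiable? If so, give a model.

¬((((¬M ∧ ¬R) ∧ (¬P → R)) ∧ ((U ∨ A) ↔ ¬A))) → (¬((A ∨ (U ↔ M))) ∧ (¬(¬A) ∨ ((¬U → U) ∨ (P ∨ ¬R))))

R = True; M = False; U = True; A = False; P = False

  ¬((((¬M ∧ ¬R) ∧ (¬P → R)) ∧ ((U ∨ A) ↔ ¬A))) → (¬((A ∨ (U ↔ M))) ∧ (¬(¬A) ∨ ((¬U → U) ∨ (P ∨ ¬R)))) = True
    ¬((((¬M ∧ ¬R) ∧ (¬P → R)) ∧ ((U ∨ A) ↔ ¬A))) = True
      ((¬M ∧ ¬R) ∧ (¬P → R)) ∧ ((U ∨ A) ↔ ¬A) = False
        (¬M ∧ ¬R) ∧ (¬P → R) = False
          ¬M ∧ ¬R = False
            ¬M = True
            ¬R = False
          ¬P → R = True
            ¬P = True
        (U ∨ A) ↔ ¬A = True
          U ∨ A = True
          ¬A = True
    ¬((A ∨ (U ↔ M))) ∧ (¬(¬A) ∨ ((¬U → U) ∨ (P ∨ ¬R))) = True
      ¬((A ∨ (U ↔ M))) = True
        A ∨ (U ↔ M) = False
          U ↔ M = False
      ¬(¬A) ∨ ((¬U → U) ∨ (P ∨ ¬R)) = True
        ¬(¬A) = False
          ¬A = True
        (¬U → U) ∨ (P ∨ ¬R) = True
          ¬U → U = True
            ¬U = False
          P ∨ ¬R = False
            ¬R = False
The formula evaluates to True.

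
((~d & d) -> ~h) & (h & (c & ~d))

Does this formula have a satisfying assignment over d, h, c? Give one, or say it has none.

d = False, h = True, c = True

  (~d & d) -> ~h = True
    ~d & d = False
      ~d = True
    ~h = False
  h & (c & ~d) = True
    c & ~d = True
      ~d = True
Both conjuncts True, so the formula holds.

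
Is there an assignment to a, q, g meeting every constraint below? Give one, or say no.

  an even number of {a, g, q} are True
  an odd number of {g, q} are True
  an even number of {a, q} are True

a=T, q=T, g=F

{a, g, q}: 2 true → even ✓
{g, q}: 1 true → odd ✓
{a, q}: 2 true → even ✓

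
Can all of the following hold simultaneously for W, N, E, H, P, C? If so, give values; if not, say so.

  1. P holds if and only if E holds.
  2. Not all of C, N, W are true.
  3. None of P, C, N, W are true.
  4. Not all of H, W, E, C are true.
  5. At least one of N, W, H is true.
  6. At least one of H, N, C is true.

W=F, N=F, E=F, H=T, P=F, C=F

  (1) P=F, E=F — same ✓
  (2) {C, N, W}: 0/3 true — not all ✓
  (3) {P, C, N, W}: 0 true — none ✓
  (4) {H, W, E, C}: 1/4 true — not all ✓
  (5) {N, W, H}: 1 true — at least one ✓
  (6) {H, N, C}: 1 true — at least one ✓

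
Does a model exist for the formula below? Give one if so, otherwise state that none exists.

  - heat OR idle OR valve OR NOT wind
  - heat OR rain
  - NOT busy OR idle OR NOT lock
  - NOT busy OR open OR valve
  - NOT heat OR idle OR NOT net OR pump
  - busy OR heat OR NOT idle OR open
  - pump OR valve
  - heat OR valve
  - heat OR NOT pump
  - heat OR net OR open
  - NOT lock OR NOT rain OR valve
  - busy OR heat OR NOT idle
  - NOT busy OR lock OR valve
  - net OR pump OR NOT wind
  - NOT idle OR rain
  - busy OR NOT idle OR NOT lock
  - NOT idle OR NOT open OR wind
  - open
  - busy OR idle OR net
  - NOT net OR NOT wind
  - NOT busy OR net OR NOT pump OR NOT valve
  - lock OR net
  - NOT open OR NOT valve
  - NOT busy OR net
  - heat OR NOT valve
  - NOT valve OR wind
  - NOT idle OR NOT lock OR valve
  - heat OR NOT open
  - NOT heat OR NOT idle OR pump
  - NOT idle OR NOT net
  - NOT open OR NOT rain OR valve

Unit clause (open) forces open = True.
In (NOT open OR NOT valve) only NOT valve is left, so valve = False.
In (heat OR NOT open) only heat is left, so heat = True.
In (NOT open OR NOT rain OR valve) only NOT rain is left, so rain = False.
In (pump OR valve) only pump is left, so pump = True.
In (NOT idle OR rain) only NOT idle is left, so idle = False.
Set lock = True.
  then (NOT busy OR idle OR NOT lock) forces busy = False.
  then (busy OR idle OR net) forces net = True.
  then (NOT net OR NOT wind) forces wind = False.
All clauses satisfied.

heat = True, lock = True, pump = True, rain = False, busy = False, wind = False, idle = False, open = True, net = True, valve = False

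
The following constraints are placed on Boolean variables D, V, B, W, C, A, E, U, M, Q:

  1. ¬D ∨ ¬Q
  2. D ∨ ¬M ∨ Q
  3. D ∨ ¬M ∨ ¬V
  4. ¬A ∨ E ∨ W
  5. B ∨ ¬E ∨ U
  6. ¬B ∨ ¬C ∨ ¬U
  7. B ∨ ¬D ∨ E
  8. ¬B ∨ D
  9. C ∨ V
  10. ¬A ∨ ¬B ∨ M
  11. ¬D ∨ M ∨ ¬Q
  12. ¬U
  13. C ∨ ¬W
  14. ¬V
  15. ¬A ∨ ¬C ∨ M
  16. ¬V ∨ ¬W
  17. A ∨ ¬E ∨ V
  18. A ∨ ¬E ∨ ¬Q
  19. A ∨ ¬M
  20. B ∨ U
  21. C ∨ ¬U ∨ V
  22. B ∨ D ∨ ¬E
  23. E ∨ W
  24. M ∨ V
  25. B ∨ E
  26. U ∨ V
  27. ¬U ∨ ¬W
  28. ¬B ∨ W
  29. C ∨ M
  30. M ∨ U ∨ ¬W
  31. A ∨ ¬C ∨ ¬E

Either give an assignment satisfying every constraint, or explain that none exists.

UNSATISFIABLE

Case U = True:
  Clause (¬U) is falsified — contradiction.
Case U = False:
  (¬V) forces V = False.
  Clause (U ∨ V) is falsified — contradiction.
Both cases fail, so the formula is unsatisfiable.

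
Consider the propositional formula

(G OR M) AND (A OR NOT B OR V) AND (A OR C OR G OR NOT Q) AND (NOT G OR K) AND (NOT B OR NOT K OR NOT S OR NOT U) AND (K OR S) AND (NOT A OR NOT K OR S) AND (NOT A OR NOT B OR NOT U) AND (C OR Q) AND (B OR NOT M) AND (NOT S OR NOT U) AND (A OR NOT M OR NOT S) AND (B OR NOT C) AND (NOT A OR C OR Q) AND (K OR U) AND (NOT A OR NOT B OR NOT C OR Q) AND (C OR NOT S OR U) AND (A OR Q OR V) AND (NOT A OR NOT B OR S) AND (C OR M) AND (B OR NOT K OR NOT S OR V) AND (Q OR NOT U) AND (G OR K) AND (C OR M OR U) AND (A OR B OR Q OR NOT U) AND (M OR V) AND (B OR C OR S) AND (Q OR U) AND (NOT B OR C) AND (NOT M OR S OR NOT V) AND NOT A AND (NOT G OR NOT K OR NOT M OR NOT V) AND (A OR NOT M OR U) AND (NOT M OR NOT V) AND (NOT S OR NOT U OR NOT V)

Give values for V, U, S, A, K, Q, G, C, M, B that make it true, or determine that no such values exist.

Unit clause (NOT A) forces A = False.
Try V = False:
  (A OR NOT B OR V) forces B = False.
  (B OR NOT M) forces M = False.
  clause (M OR V) is falsified — backtrack.
So V = True.
  then (NOT M OR NOT V) forces M = False.
  then (G OR M) forces G = True.
  then (NOT G OR K) forces K = True.
  then (C OR M) forces C = True.
  then (B OR NOT C) forces B = True.
Set U = False.
  then (Q OR U) forces Q = True.
Set S = False.
All clauses satisfied.

V = True, U = False, S = False, A = False, K = True, Q = True, G = True, C = True, M = False, B = True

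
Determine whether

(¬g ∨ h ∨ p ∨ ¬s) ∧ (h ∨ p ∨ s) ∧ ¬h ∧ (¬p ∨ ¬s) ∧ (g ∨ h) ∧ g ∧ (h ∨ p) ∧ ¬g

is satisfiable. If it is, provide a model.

Unsatisfiable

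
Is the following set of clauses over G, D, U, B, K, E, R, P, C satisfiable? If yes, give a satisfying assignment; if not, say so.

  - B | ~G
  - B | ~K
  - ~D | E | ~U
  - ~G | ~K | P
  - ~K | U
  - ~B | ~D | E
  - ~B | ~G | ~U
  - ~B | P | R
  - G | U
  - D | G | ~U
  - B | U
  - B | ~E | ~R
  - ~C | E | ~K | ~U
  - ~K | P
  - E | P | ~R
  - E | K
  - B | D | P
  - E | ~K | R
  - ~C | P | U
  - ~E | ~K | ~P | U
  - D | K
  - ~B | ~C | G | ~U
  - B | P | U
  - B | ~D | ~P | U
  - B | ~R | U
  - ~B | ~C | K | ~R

G = True, D = True, U = False, B = True, K = False, E = True, R = False, P = True, C = True

Set G = True.
  then (B | ~G) forces B = True.
  then (~B | ~G | ~U) forces U = False.
  then (~K | U) forces K = False.
  then (E | K) forces E = True.
  then (D | K) forces D = True.
Set R = False.
  then (~B | P | R) forces P = True.
Set C = True.
All clauses satisfied.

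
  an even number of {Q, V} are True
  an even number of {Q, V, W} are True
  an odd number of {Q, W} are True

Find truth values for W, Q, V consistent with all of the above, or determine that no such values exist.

W = False, Q = True, V = True

{Q, V}: 2 true → even ✓
{Q, V, W}: 2 true → even ✓
{Q, W}: 1 true → odd ✓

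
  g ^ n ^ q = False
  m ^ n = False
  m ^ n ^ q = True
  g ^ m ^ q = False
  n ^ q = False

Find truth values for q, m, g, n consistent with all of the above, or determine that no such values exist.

q=T; m=T; g=F; n=T

g ^ n ^ q = F ^ T ^ T = False ✓
m ^ n = T ^ T = False ✓
m ^ n ^ q = T ^ T ^ T = True ✓
g ^ m ^ q = F ^ T ^ T = False ✓
n ^ q = T ^ T = False ✓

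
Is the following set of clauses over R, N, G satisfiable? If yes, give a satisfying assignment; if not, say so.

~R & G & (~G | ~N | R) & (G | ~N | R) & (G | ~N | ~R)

Unit clause (~R) forces R = False.
Unit clause (G) forces G = True.
In (~G | ~N | R) only ~N is left, so N = False.
Check each clause:
  (~R): ~R holds.
  (G): G holds.
  (~G | ~N | R): ~N holds.
  (G | ~N | R): G holds.
  (G | ~N | ~R): G holds.
All clauses satisfied.

R = False, N = False, G = True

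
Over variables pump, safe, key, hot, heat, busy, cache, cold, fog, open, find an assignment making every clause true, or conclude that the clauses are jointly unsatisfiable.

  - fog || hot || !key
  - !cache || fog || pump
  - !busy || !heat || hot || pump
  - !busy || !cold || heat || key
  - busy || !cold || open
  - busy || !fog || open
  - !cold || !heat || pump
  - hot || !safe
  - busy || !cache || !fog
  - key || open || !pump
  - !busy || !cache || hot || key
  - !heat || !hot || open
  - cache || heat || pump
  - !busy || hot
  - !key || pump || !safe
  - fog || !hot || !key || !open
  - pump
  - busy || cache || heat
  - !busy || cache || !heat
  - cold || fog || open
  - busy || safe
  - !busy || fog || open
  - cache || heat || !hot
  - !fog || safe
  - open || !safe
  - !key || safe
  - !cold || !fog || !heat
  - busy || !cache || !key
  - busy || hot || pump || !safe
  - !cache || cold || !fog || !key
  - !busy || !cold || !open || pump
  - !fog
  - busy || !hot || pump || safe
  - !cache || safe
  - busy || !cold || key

pump=T, safe=T, key=F, hot=T, heat=T, busy=T, cache=T, cold=T, fog=F, open=T

Unit clause (pump) forces pump = True.
Unit clause (!fog) forces fog = False.
Set safe = True.
  then (hot || !safe) forces hot = True.
  then (open || !safe) forces open = True.
  then (fog || !hot || !key || !open) forces key = False.
Set heat = True.
Set busy = True.
  then (!busy || cache || !heat) forces cache = True.
Set cold = True.
All clauses satisfied.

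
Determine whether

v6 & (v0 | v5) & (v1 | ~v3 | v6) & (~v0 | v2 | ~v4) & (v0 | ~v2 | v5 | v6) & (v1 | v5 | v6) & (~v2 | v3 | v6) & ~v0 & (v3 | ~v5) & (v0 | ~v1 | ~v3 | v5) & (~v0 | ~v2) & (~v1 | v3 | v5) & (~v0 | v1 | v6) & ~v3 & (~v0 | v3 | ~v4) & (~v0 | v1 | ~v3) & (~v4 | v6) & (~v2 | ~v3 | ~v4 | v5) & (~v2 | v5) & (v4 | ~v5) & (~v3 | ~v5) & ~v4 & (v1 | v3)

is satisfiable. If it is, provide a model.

UNSATISFIABLE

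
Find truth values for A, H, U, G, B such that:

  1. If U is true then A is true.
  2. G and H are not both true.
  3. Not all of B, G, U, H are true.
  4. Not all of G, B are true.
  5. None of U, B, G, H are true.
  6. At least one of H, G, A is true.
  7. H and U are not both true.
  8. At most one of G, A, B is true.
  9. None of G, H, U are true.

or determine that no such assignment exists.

A = True, H = False, U = False, G = False, B = False

  (1) U=F ⇒ A: vacuous ✓
  (2) G=F, H=F — not both ✓
  (3) {B, G, U, H}: 0/4 true — not all ✓
  (4) {G, B}: 0/2 true — not all ✓
  (5) {U, B, G, H}: 0 true — none ✓
  (6) {H, G, A}: 1 true — at least one ✓
  (7) H=F, U=F — not both ✓
  (8) {G, A, B}: 1 true — at most one ✓
  (9) {G, H, U}: 0 true — none ✓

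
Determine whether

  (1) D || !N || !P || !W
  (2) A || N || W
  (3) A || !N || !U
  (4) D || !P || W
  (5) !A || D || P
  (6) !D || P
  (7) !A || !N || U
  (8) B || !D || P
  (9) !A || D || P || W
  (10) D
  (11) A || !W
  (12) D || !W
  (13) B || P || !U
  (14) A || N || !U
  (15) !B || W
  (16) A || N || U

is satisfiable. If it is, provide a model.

W=T, N=T, A=T, B=T, D=T, P=T, U=T

Unit clause (D) forces D = True.
In (!D || P) only P is left, so P = True.
Set W = True.
  then (A || !W) forces A = True.
Set N = True.
  then (!A || !N || U) forces U = True.
Set B = True.
All clauses satisfied.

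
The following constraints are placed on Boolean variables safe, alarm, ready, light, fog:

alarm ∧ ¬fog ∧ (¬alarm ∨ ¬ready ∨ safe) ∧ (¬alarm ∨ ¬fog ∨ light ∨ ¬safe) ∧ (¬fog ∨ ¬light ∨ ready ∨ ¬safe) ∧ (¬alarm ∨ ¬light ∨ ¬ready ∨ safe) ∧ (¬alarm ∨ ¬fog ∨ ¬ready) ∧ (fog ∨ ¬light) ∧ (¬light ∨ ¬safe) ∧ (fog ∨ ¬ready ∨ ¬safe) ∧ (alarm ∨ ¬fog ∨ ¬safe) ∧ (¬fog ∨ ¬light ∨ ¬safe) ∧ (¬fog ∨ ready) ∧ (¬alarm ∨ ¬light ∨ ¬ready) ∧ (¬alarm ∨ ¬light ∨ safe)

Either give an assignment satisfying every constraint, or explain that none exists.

safe = True, alarm = True, ready = False, light = False, fog = False

Unit clause (alarm) forces alarm = True.
Unit clause (¬fog) forces fog = False.
In (fog ∨ ¬light) only ¬light is left, so light = False.
Set safe = True.
  then (fog ∨ ¬ready ∨ ¬safe) forces ready = False.
All clauses satisfied.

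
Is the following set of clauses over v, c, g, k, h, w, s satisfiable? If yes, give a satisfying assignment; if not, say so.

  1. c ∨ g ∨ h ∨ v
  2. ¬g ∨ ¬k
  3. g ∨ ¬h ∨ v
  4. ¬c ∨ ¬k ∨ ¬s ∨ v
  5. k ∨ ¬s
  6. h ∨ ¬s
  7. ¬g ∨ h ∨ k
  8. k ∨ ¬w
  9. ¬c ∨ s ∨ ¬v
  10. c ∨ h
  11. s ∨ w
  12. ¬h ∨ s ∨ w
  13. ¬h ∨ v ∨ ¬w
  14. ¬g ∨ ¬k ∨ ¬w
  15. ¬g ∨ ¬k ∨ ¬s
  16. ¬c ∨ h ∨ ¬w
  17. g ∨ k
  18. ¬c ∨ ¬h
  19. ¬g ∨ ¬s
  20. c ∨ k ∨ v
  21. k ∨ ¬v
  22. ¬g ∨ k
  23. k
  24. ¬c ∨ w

Unit clause (k) forces k = True.
In (¬g ∨ ¬k) only ¬g is left, so g = False.
Try v = False:
  (g ∨ ¬h ∨ v) forces h = False.
  (c ∨ g ∨ h ∨ v) forces c = True.
  (¬c ∨ ¬k ∨ ¬s ∨ v) forces s = False.
  (s ∨ w) forces w = True.
  clause (¬c ∨ h ∨ ¬w) is falsified — backtrack.
So v = True.
Set c = False.
  then (c ∨ h) forces h = True.
Set w = True.
Set s = False.
All clauses satisfied.

v=T; c=F; g=F; k=T; h=T; w=T; s=F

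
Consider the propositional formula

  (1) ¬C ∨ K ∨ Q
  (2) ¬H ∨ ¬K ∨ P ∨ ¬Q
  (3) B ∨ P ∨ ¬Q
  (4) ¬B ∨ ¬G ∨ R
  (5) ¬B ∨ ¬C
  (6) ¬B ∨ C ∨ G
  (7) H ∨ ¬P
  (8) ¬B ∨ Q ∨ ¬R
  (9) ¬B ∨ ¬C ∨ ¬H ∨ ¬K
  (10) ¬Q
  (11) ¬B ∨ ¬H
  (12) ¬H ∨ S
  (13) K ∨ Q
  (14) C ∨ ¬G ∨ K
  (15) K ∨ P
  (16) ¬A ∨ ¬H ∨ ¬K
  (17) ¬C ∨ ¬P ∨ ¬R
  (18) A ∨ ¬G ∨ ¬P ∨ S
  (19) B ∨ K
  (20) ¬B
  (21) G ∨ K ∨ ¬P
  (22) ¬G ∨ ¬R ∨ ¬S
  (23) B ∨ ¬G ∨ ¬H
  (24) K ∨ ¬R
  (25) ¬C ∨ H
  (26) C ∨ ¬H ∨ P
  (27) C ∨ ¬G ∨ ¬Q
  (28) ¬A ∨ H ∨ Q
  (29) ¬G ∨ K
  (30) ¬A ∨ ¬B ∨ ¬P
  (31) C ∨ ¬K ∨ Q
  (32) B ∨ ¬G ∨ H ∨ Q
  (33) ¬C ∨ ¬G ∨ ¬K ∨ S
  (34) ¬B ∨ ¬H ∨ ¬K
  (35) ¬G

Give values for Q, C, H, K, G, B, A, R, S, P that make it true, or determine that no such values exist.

Q=F; C=T; H=T; K=T; G=F; B=F; A=F; R=F; S=T; P=F

Unit clause (¬Q) forces Q = False.
In (K ∨ Q) only K is left, so K = True.
Unit clause (¬B) forces B = False.
In (C ∨ ¬K ∨ Q) only C is left, so C = True.
Unit clause (¬G) forces G = False.
In (¬C ∨ H) only H is left, so H = True.
In (¬H ∨ S) only S is left, so S = True.
In (¬A ∨ ¬H ∨ ¬K) only ¬A is left, so A = False.
Set R = False.
Set P = False.
All clauses satisfied.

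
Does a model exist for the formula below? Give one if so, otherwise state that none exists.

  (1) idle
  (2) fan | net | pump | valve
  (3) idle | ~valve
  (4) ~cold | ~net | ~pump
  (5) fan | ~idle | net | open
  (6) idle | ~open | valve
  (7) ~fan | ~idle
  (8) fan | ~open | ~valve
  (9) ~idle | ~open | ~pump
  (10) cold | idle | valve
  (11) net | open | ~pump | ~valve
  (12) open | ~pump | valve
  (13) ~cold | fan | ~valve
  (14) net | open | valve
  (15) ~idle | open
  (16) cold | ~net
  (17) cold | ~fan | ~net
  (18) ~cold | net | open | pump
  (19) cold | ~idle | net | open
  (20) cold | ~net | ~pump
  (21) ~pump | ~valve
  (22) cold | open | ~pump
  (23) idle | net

Unit clause (idle) forces idle = True.
In (~fan | ~idle) only ~fan is left, so fan = False.
In (~idle | open) only open is left, so open = True.
In (fan | ~open | ~valve) only ~valve is left, so valve = False.
In (~idle | ~open | ~pump) only ~pump is left, so pump = False.
In (fan | net | pump | valve) only net is left, so net = True.
In (cold | ~net) only cold is left, so cold = True.
All clauses satisfied.

idle = True; open = True; pump = False; cold = True; fan = False; valve = False; net = True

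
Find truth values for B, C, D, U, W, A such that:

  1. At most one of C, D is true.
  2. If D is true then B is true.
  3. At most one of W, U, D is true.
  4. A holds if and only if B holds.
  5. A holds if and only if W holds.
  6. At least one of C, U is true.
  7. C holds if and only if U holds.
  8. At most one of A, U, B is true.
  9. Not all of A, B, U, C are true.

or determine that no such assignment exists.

B: False, C: True, D: False, U: True, W: False, A: False

  (1) {C, D}: 1 true — at most one ✓
  (2) D=F ⇒ B: vacuous ✓
  (3) {W, U, D}: 1 true — at most one ✓
  (4) A=F, B=F — same ✓
  (5) A=F, W=F — same ✓
  (6) {C, U}: 2 true — at least one ✓
  (7) C=T, U=T — same ✓
  (8) {A, U, B}: 1 true — at most one ✓
  (9) {A, B, U, C}: 2/4 true — not all ✓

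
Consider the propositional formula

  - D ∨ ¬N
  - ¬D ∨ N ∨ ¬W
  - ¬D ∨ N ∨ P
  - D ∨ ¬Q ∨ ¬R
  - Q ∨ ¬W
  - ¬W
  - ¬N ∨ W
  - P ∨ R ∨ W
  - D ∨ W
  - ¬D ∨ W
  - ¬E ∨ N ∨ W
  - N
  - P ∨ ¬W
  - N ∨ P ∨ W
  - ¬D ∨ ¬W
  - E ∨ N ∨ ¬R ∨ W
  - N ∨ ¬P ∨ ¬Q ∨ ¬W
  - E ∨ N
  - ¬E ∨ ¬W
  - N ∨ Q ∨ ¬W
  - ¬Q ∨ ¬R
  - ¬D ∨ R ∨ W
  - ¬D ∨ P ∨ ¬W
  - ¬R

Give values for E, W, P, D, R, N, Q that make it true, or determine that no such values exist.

No satisfying assignment exists.

Case W = True:
  Clause (¬W) is falsified — contradiction.
Case W = False:
  (¬N ∨ W) forces N = False.
  Clause (N) is falsified — contradiction.
Both cases fail, so the formula is unsatisfiable.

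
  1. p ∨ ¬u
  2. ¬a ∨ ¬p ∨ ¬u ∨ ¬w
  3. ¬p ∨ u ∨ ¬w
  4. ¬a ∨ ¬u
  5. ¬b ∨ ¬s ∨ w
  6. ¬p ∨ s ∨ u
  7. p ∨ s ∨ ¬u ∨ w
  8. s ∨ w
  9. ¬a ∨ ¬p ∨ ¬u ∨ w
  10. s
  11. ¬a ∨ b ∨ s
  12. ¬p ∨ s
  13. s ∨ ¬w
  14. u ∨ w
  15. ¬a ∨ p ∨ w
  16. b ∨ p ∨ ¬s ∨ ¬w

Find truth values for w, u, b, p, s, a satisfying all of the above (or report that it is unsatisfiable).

w=T; u=T; b=F; p=T; s=T; a=F

Unit clause (s) forces s = True.
Set w = True.
Set u = True.
  then (p ∨ ¬u) forces p = True.
  then (¬a ∨ ¬p ∨ ¬u ∨ ¬w) forces a = False.
Set b = False.
All clauses satisfied.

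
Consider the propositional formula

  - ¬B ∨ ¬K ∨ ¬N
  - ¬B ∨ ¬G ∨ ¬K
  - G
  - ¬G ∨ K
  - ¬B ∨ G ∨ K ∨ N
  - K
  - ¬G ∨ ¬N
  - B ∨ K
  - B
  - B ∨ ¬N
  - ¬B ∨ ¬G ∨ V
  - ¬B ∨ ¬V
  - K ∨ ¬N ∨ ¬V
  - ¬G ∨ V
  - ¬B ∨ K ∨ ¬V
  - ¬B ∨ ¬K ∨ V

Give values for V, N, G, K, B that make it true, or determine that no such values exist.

Case G = True:
  (¬G ∨ K) forces K = True.
  (¬B ∨ ¬G ∨ ¬K) forces B = False.
  Clause (B) is falsified — contradiction.
Case G = False:
  Clause (G) is falsified — contradiction.
Both cases fail, so the formula is unsatisfiable.

Unsatisfiable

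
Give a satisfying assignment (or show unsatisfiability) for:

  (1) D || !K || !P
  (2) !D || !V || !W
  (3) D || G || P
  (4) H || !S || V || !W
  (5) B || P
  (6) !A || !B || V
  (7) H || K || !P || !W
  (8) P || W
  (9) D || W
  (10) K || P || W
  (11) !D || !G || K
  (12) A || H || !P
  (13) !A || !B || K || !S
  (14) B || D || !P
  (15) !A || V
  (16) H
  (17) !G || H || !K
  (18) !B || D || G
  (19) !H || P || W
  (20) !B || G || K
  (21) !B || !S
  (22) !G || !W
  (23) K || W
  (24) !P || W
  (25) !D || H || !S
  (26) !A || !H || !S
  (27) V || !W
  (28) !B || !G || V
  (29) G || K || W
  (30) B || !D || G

Unsatisfiable — no assignment works.

Case W = True:
  (H) forces H = True.
  (!G || !W) forces G = False.
  (V || !W) forces V = True.
  (!D || !V || !W) forces D = False.
  (D || G || P) forces P = True.
  (D || !K || !P) forces K = False.
  (B || D || !P) forces B = True.
  Clause (!B || D || G) is falsified — contradiction.
Case W = False:
  (P || W) forces P = True.
  Clause (!P || W) is falsified — contradiction.
Both cases fail, so the formula is unsatisfiable.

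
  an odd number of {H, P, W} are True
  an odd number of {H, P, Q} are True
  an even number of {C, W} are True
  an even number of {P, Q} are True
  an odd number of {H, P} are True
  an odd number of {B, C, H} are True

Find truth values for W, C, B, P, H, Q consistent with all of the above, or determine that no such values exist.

W = False; C = False; B = False; P = False; H = True; Q = False

{H, P, W}: 1 true → odd ✓
{H, P, Q}: 1 true → odd ✓
{C, W}: 0 true → even ✓
{P, Q}: 0 true → even ✓
{H, P}: 1 true → odd ✓
{B, C, H}: 1 true → odd ✓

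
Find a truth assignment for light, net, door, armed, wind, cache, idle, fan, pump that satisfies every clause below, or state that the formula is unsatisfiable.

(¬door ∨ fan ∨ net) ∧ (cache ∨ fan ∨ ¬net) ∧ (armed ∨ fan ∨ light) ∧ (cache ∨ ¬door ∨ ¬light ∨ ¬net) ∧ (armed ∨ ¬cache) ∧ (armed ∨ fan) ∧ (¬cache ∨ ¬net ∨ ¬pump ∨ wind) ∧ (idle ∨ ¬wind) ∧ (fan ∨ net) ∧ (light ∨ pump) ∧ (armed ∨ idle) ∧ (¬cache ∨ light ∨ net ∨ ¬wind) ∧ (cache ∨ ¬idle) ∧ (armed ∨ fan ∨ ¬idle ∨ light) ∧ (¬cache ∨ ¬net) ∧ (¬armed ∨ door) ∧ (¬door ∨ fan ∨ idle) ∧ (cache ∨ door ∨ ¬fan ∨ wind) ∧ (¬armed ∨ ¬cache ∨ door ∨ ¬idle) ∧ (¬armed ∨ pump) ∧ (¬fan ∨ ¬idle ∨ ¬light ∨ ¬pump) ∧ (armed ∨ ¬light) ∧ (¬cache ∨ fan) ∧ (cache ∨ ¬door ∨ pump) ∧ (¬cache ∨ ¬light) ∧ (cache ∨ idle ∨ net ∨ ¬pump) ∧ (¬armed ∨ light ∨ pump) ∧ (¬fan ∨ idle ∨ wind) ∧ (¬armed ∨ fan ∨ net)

Set light = False.
  then (light ∨ pump) forces pump = True.
Try net = True:
  (¬cache ∨ ¬net) forces cache = False.
  (cache ∨ fan ∨ ¬net) forces fan = True.
  (cache ∨ ¬idle) forces idle = False.
  (idle ∨ ¬wind) forces wind = False.
  clause (¬fan ∨ idle ∨ wind) is falsified — backtrack.
So net = False.
  then (fan ∨ net) forces fan = True.
Try door = False:
  (¬armed ∨ door) forces armed = False.
  (armed ∨ ¬cache) forces cache = False.
  (armed ∨ idle) forces idle = True.
  clause (cache ∨ ¬idle) is falsified — backtrack.
So door = True.
Set armed = True.
Set wind = False.
  then (¬fan ∨ idle ∨ wind) forces idle = True.
  then (cache ∨ ¬idle) forces cache = True.
All clauses satisfied.

light = False, net = False, door = True, armed = True, wind = False, cache = True, idle = True, fan = True, pump = True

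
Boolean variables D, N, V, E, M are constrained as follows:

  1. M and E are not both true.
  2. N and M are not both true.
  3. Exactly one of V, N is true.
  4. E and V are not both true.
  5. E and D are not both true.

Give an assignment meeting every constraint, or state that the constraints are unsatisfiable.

D: False, N: False, V: True, E: False, M: False

  (1) M=F, E=F — not both ✓
  (2) N=F, M=F — not both ✓
  (3) {V, N}: 1 true — exactly one ✓
  (4) E=F, V=T — not both ✓
  (5) E=F, D=F — not both ✓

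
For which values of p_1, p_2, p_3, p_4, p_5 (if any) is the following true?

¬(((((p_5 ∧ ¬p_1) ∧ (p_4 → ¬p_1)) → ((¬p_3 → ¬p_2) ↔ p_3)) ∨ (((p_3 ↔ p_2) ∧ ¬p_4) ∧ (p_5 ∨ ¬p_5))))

p_1 = False, p_2 = False, p_3 = False, p_4 = True, p_5 = True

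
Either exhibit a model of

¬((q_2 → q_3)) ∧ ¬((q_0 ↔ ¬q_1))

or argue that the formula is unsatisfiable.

q_0 = True, q_1 = True, q_2 = True, q_3 = False

  ¬((q_2 → q_3)) = True
    q_2 → q_3 = False
  ¬((q_0 ↔ ¬q_1)) = True
    q_0 ↔ ¬q_1 = False
      ¬q_1 = False
Both conjuncts True, so the formula holds.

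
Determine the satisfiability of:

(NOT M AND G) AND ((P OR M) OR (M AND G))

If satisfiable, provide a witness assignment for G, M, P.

G: True; M: False; P: True

  NOT M AND G = True
    NOT M = True
  (P OR M) OR (M AND G) = True
    P OR M = True
    M AND G = False
Both conjuncts True, so the formula holds.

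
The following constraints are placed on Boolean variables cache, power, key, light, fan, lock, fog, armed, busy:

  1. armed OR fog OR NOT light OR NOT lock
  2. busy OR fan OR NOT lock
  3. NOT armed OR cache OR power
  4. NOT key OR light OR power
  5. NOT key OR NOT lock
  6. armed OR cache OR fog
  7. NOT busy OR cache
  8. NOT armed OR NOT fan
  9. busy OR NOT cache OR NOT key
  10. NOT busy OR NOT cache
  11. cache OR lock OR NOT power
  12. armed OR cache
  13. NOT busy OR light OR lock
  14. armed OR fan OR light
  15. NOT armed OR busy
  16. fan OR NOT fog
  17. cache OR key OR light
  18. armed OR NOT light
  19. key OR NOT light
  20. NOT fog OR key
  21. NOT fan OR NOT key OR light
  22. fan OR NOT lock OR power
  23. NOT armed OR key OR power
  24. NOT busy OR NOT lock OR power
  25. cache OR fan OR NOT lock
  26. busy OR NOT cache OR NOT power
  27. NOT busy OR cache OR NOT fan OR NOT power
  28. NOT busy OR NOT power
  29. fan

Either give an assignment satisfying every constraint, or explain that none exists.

Unit clause (fan) forces fan = True.
In (NOT armed OR NOT fan) only NOT armed is left, so armed = False.
In (armed OR cache) only cache is left, so cache = True.
In (armed OR NOT light) only NOT light is left, so light = False.
In (NOT fan OR NOT key OR light) only NOT key is left, so key = False.
In (NOT busy OR NOT cache) only NOT busy is left, so busy = False.
In (NOT fog OR key) only NOT fog is left, so fog = False.
In (busy OR NOT cache OR NOT power) only NOT power is left, so power = False.
Set lock = False.
All clauses satisfied.

cache = True, power = False, key = False, light = False, fan = True, lock = False, fog = False, armed = False, busy = False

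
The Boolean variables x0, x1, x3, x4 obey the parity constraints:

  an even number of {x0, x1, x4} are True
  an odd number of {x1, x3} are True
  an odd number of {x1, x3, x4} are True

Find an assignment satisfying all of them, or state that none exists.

x0 = False, x1 = False, x3 = True, x4 = False

{x0, x1, x4}: 0 true → even ✓
{x1, x3}: 1 true → odd ✓
{x1, x3, x4}: 1 true → odd ✓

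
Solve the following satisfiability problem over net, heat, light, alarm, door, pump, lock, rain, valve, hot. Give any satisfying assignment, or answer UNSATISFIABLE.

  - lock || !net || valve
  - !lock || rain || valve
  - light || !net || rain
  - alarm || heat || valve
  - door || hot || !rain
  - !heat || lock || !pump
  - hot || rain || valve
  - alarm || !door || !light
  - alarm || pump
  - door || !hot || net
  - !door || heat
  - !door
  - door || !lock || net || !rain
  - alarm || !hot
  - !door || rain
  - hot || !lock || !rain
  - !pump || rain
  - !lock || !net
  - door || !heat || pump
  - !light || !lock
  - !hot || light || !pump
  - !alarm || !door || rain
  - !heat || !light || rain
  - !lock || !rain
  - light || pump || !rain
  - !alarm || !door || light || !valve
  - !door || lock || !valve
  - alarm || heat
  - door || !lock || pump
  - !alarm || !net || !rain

Unit clause (!door) forces door = False.
Set net = False.
  then (door || !hot || net) forces hot = False.
  then (door || hot || !rain) forces rain = False.
  then (hot || rain || valve) forces valve = True.
  then (!pump || rain) forces pump = False.
  then (door || !heat || pump) forces heat = False.
  then (alarm || heat) forces alarm = True.
  then (door || !lock || pump) forces lock = False.
Set light = False.
All clauses satisfied.

net = False; heat = False; light = False; alarm = True; door = False; pump = False; lock = False; rain = False; valve = True; hot = False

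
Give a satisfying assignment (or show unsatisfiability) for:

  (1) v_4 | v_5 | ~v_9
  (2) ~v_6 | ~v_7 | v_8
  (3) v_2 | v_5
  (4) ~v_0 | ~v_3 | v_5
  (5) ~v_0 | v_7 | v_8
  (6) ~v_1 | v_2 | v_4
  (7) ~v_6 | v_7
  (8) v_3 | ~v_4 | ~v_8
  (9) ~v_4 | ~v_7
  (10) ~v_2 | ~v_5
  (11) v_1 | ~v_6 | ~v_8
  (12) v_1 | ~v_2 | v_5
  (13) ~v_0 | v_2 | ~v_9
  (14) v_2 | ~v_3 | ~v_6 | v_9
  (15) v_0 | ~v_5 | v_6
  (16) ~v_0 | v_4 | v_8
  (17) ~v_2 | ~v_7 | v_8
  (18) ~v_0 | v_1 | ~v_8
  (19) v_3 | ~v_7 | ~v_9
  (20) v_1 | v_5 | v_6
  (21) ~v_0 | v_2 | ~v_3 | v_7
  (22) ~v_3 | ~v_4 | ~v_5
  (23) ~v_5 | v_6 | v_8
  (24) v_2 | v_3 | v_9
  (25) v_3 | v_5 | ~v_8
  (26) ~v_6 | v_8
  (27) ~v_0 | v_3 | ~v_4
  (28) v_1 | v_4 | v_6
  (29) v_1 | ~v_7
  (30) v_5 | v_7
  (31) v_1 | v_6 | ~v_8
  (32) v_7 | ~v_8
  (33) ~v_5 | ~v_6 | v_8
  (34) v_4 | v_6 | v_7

v_0=F, v_1=T, v_2=T, v_3=T, v_4=F, v_5=F, v_6=F, v_7=T, v_8=T, v_9=F

Set v_0 = False.
Set v_1 = True.
Set v_2 = True.
  then (~v_2 | ~v_5) forces v_5 = False.
  then (v_5 | v_7) forces v_7 = True.
  then (~v_4 | ~v_7) forces v_4 = False.
  then (~v_2 | ~v_7 | v_8) forces v_8 = True.
  then (v_3 | v_5 | ~v_8) forces v_3 = True.
  then (v_4 | v_5 | ~v_9) forces v_9 = False.
Set v_6 = False.
All clauses satisfied.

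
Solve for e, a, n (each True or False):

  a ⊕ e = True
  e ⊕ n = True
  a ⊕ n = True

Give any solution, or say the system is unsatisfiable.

Adding constraints 1, 2, 3 mod 2: every variable appears an even number of times on the left, so the left side is 0.
But the right sides sum to 1 (mod 2). 0 ≠ 1 — the system is inconsistent.

No satisfying assignment exists.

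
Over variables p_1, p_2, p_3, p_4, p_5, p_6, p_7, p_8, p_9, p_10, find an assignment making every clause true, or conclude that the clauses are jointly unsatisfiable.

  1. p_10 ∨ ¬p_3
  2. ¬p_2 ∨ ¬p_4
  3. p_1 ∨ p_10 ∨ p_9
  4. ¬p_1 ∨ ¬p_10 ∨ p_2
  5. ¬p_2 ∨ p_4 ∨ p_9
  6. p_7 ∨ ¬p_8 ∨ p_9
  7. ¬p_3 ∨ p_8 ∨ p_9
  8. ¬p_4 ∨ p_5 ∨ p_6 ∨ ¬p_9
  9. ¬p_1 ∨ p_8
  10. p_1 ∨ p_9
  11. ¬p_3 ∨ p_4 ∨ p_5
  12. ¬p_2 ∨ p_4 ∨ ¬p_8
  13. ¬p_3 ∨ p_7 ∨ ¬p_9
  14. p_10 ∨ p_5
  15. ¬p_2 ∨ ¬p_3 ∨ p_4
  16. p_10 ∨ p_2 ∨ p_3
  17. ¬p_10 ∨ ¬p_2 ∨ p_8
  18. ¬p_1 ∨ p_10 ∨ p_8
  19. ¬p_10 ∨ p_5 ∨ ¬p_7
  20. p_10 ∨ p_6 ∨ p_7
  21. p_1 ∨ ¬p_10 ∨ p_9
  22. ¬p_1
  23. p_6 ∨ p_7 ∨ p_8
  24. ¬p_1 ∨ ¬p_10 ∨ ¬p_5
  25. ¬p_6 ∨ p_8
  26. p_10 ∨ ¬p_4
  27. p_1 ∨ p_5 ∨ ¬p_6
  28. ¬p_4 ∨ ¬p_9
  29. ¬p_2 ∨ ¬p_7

Unit clause (¬p_1) forces p_1 = False.
In (p_1 ∨ p_9) only p_9 is left, so p_9 = True.
In (¬p_4 ∨ ¬p_9) only ¬p_4 is left, so p_4 = False.
Set p_2 = False.
Set p_3 = False.
  then (p_10 ∨ p_2 ∨ p_3) forces p_10 = True.
Set p_5 = False.
  then (¬p_10 ∨ p_5 ∨ ¬p_7) forces p_7 = False.
  then (p_1 ∨ p_5 ∨ ¬p_6) forces p_6 = False.
  then (p_6 ∨ p_7 ∨ p_8) forces p_8 = True.
All clauses satisfied.

p_1 = False, p_2 = False, p_3 = False, p_4 = False, p_5 = False, p_6 = False, p_7 = False, p_8 = True, p_9 = True, p_10 = True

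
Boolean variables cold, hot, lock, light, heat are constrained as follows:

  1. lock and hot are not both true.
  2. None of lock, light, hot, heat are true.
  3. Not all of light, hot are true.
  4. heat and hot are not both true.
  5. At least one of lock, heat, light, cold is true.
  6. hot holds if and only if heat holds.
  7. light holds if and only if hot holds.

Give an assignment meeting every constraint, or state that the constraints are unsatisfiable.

cold=T, hot=F, lock=F, light=F, heat=F

  (1) lock=F, hot=F — not both ✓
  (2) {lock, light, hot, heat}: 0 true — none ✓
  (3) {light, hot}: 0/2 true — not all ✓
  (4) heat=F, hot=F — not both ✓
  (5) {lock, heat, light, cold}: 1 true — at least one ✓
  (6) hot=F, heat=F — same ✓
  (7) light=F, hot=F — same ✓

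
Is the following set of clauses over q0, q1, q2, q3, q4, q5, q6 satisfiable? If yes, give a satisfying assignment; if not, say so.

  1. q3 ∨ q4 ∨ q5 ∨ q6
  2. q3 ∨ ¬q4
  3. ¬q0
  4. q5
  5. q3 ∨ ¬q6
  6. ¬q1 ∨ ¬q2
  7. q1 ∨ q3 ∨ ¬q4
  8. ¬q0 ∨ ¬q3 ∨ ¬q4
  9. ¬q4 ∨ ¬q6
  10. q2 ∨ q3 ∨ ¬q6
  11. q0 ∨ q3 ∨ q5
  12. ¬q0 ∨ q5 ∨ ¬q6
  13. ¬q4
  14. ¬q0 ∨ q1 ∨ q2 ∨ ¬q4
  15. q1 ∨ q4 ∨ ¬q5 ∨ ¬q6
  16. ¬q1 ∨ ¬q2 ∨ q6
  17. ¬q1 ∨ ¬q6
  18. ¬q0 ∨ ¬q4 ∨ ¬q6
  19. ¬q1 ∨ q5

Unit clause (¬q0) forces q0 = False.
Unit clause (q5) forces q5 = True.
Unit clause (¬q4) forces q4 = False.
Set q1 = True.
  then (¬q1 ∨ ¬q2) forces q2 = False.
  then (¬q1 ∨ ¬q6) forces q6 = False.
Set q3 = False.
All clauses satisfied.

q0 = False; q1 = True; q2 = False; q3 = False; q4 = False; q5 = True; q6 = False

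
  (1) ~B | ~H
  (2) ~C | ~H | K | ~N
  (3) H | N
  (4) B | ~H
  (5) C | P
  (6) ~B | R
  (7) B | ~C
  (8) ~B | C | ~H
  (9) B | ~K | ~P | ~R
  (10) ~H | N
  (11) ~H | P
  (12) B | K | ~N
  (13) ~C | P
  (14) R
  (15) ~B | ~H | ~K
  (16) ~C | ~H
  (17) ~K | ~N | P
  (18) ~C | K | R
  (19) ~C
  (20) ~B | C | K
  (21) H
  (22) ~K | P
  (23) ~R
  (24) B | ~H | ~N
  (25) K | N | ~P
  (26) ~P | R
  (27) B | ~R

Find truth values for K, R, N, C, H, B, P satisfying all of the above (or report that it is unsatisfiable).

UNSATISFIABLE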